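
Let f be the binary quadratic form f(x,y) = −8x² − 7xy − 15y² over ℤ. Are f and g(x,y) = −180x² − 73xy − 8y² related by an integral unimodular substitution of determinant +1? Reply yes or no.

D₁ = -431, D₂ = -431
f is negative-definite; reduce −f:
−f: reduced (well bottom): (8,7,15) with a≤c, −a<b≤a
flip sign back: reduced form of f is (-8,-7,-15)
g is negative-definite; reduce −g:
−g: flip: (180,73,8)→(8,-73,180)
−g: translate: b→7 (≡-73 mod 16), so (8,-73,180)→(8,7,15)
−g: reduced (well bottom): (8,7,15) with a≤c, −a<b≤a
flip sign back: reduced form of g is (-8,-7,-15)
reduced forms (-8, -7, -15) vs (-8, -7, -15) ⇒ equivalent

yes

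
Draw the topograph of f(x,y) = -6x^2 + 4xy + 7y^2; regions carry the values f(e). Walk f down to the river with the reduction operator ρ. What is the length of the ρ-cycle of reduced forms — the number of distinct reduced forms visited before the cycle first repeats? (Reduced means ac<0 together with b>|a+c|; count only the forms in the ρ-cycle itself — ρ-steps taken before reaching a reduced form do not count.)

D = 184, ⌊√D⌋ = 13
river: ρ → (7,10,-3)
river: ρ → (-3,8,10)
river: ρ → (10,12,-1)
river: ρ → (-1,12,10)
river: ρ → (10,8,-3)
river: ρ → (-3,10,7)
river: ρ → (7,4,-6)
river: ρ → (-6,8,5)
river: ρ → (5,12,-2)
river: ρ → (-2,12,5)
river: ρ → (5,8,-6)
river: ρ → (-6,4,7)
ρ-cycle length = 12 (tail of 0 descent steps not counted)

12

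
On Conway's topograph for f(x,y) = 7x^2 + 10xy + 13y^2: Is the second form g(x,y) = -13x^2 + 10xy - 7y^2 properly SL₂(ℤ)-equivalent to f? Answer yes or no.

D₁ = -264, D₂ = -264
f: translate: b→-4 (≡10 mod 14), so (7,10,13)→(7,-4,10)
f: reduced (well bottom): (7,-4,10) with a≤c, −a<b≤a
g is negative-definite; reduce −g:
−g: flip: (13,-10,7)→(7,10,13)
−g: translate: b→-4 (≡10 mod 14), so (7,10,13)→(7,-4,10)
−g: reduced (well bottom): (7,-4,10) with a≤c, −a<b≤a
flip sign back: reduced form of g is (-7,4,-10)
reduced forms (7, -4, 10) vs (-7, 4, -10) ⇒ inequivalent

no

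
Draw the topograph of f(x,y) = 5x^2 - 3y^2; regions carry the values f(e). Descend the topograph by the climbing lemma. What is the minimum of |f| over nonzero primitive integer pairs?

descent: ρ → (-3,6,2)  [lands on river]
river: ρ → (2,6,-3)
closes: descent 1, river 2
min |a| on river = 2

2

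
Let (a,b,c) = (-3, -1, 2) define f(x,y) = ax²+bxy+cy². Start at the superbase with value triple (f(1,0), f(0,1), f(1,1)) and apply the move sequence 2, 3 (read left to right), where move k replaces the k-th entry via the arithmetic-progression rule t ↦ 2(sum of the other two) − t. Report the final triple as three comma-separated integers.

start (-3,2,-2) = (f(1,0),f(0,1),f(1,1))
replace slot 2: 2·((-3)+(-2)) − 2 = -12 → (-3,-12,-2)
replace slot 3: 2·((-3)+(-12)) − (-2) = -28 → (-3,-12,-28)

-3,-12,-28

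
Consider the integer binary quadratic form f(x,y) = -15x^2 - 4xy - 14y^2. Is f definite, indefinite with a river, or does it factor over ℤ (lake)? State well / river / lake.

D = b²−4ac = (-4)² − 4·(-15)·(-14) = -824
D < 0 ⇒ definite ⇒ every region one sign ⇒ single well

well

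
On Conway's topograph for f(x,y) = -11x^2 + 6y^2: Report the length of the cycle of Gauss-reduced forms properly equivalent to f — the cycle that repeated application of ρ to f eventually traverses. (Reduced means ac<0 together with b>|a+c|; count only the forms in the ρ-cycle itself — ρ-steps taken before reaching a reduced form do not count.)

D = 264, ⌊√D⌋ = 16
descent: ρ → (6,12,-5)  [lands on river]
river: ρ → (-5,8,10)
river: ρ → (10,12,-3)
river: ρ → (-3,12,10)
river: ρ → (10,8,-5)
river: ρ → (-5,12,6)
ρ-cycle length = 6 (tail of 1 descent step not counted)

6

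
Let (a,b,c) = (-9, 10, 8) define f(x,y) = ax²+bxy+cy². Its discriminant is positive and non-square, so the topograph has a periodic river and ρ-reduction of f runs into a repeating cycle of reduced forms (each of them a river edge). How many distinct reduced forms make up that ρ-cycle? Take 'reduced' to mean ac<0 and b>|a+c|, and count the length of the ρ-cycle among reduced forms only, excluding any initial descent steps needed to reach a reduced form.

D = 388, ⌊√D⌋ = 19
river: ρ → (8,6,-11)
river: ρ → (-11,16,3)
river: ρ → (3,14,-16)
river: ρ → (-16,18,1)
river: ρ → (1,18,-16)
river: ρ → (-16,14,3)
river: ρ → (3,16,-11)
river: ρ → (-11,6,8)
river: ρ → (8,10,-9)
river: ρ → (-9,8,9)
river: ρ → (9,10,-8)
river: ρ → (-8,6,11)
river: ρ → (11,16,-3)
river: ρ → (-3,14,16)
river: ρ → (16,18,-1)
river: ρ → (-1,18,16)
river: ρ → (16,14,-3)
river: ρ → (-3,16,11)
river: ρ → (11,6,-8)
river: ρ → (-8,10,9)
river: ρ → (9,8,-9)
river: ρ → (-9,10,8)
ρ-cycle length = 22 (tail of 0 descent steps not counted)

22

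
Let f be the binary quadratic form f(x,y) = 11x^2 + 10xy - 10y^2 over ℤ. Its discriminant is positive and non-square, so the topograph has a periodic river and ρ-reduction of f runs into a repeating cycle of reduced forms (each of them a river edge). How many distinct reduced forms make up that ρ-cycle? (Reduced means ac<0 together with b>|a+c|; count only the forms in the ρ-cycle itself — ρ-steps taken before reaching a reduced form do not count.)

D = 540, ⌊√D⌋ = 23
river: ρ → (-10,10,11)
river: ρ → (11,12,-9)
river: ρ → (-9,6,14)
river: ρ → (14,22,-1)
river: ρ → (-1,22,14)
river: ρ → (14,6,-9)
river: ρ → (-9,12,11)
river: ρ → (11,10,-10)
ρ-cycle length = 8 (tail of 0 descent steps not counted)

8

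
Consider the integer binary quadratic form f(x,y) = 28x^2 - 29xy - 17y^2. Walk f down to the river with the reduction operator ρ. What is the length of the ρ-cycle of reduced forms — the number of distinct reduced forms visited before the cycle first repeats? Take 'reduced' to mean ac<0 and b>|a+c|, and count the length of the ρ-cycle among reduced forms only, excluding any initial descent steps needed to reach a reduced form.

D = 2745, ⌊√D⌋ = 52
descent: ρ → (-17,29,28)  [lands on river]
river: ρ → (28,27,-18)
river: ρ → (-18,45,10)
river: ρ → (10,35,-38)
river: ρ → (-38,41,7)
river: ρ → (7,43,-32)
river: ρ → (-32,21,18)
river: ρ → (18,51,-2)
river: ρ → (-2,49,43)
river: ρ → (43,37,-8)
river: ρ → (-8,43,28)
river: ρ → (28,13,-23)
river: ρ → (-23,33,18)
river: ρ → (18,39,-17)
ρ-cycle length = 14 (tail of 1 descent step not counted)

14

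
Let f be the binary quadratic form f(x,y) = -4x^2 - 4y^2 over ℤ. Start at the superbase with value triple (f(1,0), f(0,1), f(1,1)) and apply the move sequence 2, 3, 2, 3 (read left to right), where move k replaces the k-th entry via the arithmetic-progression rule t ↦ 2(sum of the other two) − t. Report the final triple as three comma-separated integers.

start (-4,-4,-8) = (f(1,0),f(0,1),f(1,1))
replace slot 2: 2·((-4)+(-8)) − (-4) = -20 → (-4,-20,-8)
replace slot 3: 2·((-4)+(-20)) − (-8) = -40 → (-4,-20,-40)
replace slot 2: 2·((-4)+(-40)) − (-20) = -68 → (-4,-68,-40)
replace slot 3: 2·((-4)+(-68)) − (-40) = -104 → (-4,-68,-104)

-4,-68,-104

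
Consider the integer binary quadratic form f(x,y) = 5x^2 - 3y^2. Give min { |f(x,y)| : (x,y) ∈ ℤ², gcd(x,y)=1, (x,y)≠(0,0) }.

descent: ρ → (-3,6,2)  [lands on river]
river: ρ → (2,6,-3)
closes: descent 1, river 2
min |a| on river = 2

2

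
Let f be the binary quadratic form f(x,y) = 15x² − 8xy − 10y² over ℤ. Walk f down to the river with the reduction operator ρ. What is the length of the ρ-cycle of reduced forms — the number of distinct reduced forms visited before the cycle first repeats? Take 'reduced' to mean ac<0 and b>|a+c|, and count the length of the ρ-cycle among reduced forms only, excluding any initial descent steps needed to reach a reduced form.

D = 664, ⌊√D⌋ = 25
descent: ρ → (-10,8,15)  [lands on river]
river: ρ → (15,22,-3)
river: ρ → (-3,20,22)
river: ρ → (22,24,-1)
river: ρ → (-1,24,22)
river: ρ → (22,20,-3)
river: ρ → (-3,22,15)
river: ρ → (15,8,-10)
river: ρ → (-10,12,13)
river: ρ → (13,14,-9)
river: ρ → (-9,22,5)
river: ρ → (5,18,-17)
river: ρ → (-17,16,6)
river: ρ → (6,20,-11)
river: ρ → (-11,24,2)
river: ρ → (2,24,-11)
river: ρ → (-11,20,6)
river: ρ → (6,16,-17)
river: ρ → (-17,18,5)
river: ρ → (5,22,-9)
river: ρ → (-9,14,13)
river: ρ → (13,12,-10)
ρ-cycle length = 22 (tail of 1 descent step not counted)

22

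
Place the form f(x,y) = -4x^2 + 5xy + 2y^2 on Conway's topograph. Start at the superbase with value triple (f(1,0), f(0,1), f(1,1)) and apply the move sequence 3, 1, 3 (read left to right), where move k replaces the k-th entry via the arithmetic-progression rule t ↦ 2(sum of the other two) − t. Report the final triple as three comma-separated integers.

start (-4,2,3) = (f(1,0),f(0,1),f(1,1))
replace slot 3: 2·((-4)+2) − 3 = -7 → (-4,2,-7)
replace slot 1: 2·(2+(-7)) − (-4) = -6 → (-6,2,-7)
replace slot 3: 2·((-6)+2) − (-7) = -1 → (-6,2,-1)

-6,2,-1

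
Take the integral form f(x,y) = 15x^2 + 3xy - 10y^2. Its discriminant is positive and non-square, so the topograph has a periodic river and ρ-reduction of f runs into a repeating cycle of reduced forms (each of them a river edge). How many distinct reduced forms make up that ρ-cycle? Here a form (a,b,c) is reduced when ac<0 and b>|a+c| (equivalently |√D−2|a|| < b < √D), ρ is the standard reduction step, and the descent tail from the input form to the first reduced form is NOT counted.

D = 609, ⌊√D⌋ = 24
descent: ρ → (-10,17,8)  [lands on river]
river: ρ → (8,15,-12)
river: ρ → (-12,9,11)
river: ρ → (11,13,-10)
river: ρ → (-10,7,14)
river: ρ → (14,21,-3)
river: ρ → (-3,21,14)
river: ρ → (14,7,-10)
river: ρ → (-10,13,11)
river: ρ → (11,9,-12)
river: ρ → (-12,15,8)
river: ρ → (8,17,-10)
river: ρ → (-10,23,2)
river: ρ → (2,21,-21)
river: ρ → (-21,21,2)
river: ρ → (2,23,-10)
ρ-cycle length = 16 (tail of 1 descent step not counted)

16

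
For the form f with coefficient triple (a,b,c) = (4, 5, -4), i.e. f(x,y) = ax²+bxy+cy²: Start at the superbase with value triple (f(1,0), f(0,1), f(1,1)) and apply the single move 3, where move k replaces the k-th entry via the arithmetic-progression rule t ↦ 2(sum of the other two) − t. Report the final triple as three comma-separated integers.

start (4,-4,5) = (f(1,0),f(0,1),f(1,1))
replace slot 3: 2·(4+(-4)) − 5 = -5 → (4,-4,-5)

4,-4,-5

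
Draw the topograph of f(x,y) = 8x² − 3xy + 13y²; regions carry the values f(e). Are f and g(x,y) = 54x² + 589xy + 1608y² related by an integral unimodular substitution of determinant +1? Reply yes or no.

D₁ = -407, D₂ = -407
f: reduced (well bottom): (8,-3,13) with a≤c, −a<b≤a
g: translate: b→49 (≡589 mod 108), so (54,589,1608)→(54,49,13)
g: flip: (54,49,13)→(13,-49,54)
g: translate: b→3 (≡-49 mod 26), so (13,-49,54)→(13,3,8)
g: flip: (13,3,8)→(8,-3,13)
g: reduced (well bottom): (8,-3,13) with a≤c, −a<b≤a
reduced forms (8, -3, 13) vs (8, -3, 13) ⇒ equivalent

yes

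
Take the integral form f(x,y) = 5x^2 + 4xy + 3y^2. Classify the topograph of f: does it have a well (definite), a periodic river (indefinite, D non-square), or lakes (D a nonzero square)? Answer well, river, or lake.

D = b²−4ac = 4² − 4·5·3 = -44
D < 0 ⇒ definite ⇒ every region one sign ⇒ single well

well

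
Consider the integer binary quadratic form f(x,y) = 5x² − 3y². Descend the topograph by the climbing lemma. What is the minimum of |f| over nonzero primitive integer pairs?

descent: ρ → (-3,6,2)  [lands on river]
river: ρ → (2,6,-3)
closes: descent 1, river 2
min |a| on river = 2

2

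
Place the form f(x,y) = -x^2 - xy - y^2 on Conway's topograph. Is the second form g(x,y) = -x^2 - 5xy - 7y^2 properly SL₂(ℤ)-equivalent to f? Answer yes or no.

D₁ = -3, D₂ = -3
f is negative-definite; reduce −f:
−f: reduced (well bottom): (1,1,1) with a≤c, −a<b≤a
flip sign back: reduced form of f is (-1,-1,-1)
g is negative-definite; reduce −g:
−g: translate: b→1 (≡5 mod 2), so (1,5,7)→(1,1,1)
−g: reduced (well bottom): (1,1,1) with a≤c, −a<b≤a
flip sign back: reduced form of g is (-1,-1,-1)
reduced forms (-1, -1, -1) vs (-1, -1, -1) ⇒ equivalent

yes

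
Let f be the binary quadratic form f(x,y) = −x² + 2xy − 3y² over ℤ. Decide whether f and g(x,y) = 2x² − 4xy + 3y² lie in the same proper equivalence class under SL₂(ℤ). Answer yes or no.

D₁ = -8, D₂ = -8
f is negative-definite; reduce −f:
−f: translate: b→0 (≡-2 mod 2), so (1,-2,3)→(1,0,2)
−f: reduced (well bottom): (1,0,2) with a≤c, −a<b≤a
flip sign back: reduced form of f is (-1,0,-2)
g: translate: b→0 (≡-4 mod 4), so (2,-4,3)→(2,0,1)
g: flip: (2,0,1)→(1,0,2)
g: reduced (well bottom): (1,0,2) with a≤c, −a<b≤a
reduced forms (-1, 0, -2) vs (1, 0, 2) ⇒ inequivalent

no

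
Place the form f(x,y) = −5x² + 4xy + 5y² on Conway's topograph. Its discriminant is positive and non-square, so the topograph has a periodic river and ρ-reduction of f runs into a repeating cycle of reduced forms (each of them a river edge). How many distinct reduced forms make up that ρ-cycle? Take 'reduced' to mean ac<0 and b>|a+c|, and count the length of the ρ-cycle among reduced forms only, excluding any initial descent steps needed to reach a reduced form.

D = 116, ⌊√D⌋ = 10
river: ρ → (5,6,-4)
river: ρ → (-4,10,1)
river: ρ → (1,10,-4)
river: ρ → (-4,6,5)
river: ρ → (5,4,-5)
river: ρ → (-5,6,4)
river: ρ → (4,10,-1)
river: ρ → (-1,10,4)
river: ρ → (4,6,-5)
river: ρ → (-5,4,5)
ρ-cycle length = 10 (tail of 0 descent steps not counted)

10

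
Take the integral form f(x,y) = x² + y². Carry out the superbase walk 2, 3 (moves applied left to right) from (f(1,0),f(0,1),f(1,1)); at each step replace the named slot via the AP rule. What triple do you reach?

start (1,1,2) = (f(1,0),f(0,1),f(1,1))
replace slot 2: 2·(1+2) − 1 = 5 → (1,5,2)
replace slot 3: 2·(1+5) − 2 = 10 → (1,5,10)

1,5,10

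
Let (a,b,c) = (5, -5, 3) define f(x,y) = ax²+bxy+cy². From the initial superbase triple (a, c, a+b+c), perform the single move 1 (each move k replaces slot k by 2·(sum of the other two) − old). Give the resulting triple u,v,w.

start (5,3,3) = (f(1,0),f(0,1),f(1,1))
replace slot 1: 2·(3+3) − 5 = 7 → (7,3,3)

7,3,3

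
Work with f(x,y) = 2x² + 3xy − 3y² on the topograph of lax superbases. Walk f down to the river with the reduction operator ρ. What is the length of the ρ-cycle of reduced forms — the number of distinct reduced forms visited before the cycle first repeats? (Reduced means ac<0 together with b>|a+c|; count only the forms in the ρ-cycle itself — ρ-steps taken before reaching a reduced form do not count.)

D = 33, ⌊√D⌋ = 5
river: ρ → (-3,3,2)
river: ρ → (2,5,-1)
river: ρ → (-1,5,2)
river: ρ → (2,3,-3)
ρ-cycle length = 4 (tail of 0 descent steps not counted)

4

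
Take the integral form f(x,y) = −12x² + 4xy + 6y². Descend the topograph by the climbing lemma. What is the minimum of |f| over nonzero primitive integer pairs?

descent: ρ → (6,8,-10)  [lands on river]
river: ρ → (-10,12,4)
river: ρ → (4,12,-10)
river: ρ → (-10,8,6)
river: ρ → (6,16,-2)
river: ρ → (-2,16,6)
closes: descent 1, river 6
min |a| on river = 2

2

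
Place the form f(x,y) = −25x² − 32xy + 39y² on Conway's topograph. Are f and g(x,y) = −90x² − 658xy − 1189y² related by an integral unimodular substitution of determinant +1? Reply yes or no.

D₁ = 4924, D₂ = 4924
river cycle of f (length 44): (39, 32, -25), (-25, 68, 3), (3, 70, -2), (-2, 70, 3), (3, 68, -25), (-25, 32, 39), (39, 46, -18), (-18, 62, 15), (15, 58, -26), (-26, 46, 27), … (34 more)
river cycle of g (length 44): (3, 70, -2), (-2, 70, 3), (3, 68, -25), (-25, 32, 39), (39, 46, -18), (-18, 62, 15), (15, 58, -26), (-26, 46, 27), (27, 62, -10), (-10, 58, 39), … (34 more)
cycles coincide ⇒ equivalent

yes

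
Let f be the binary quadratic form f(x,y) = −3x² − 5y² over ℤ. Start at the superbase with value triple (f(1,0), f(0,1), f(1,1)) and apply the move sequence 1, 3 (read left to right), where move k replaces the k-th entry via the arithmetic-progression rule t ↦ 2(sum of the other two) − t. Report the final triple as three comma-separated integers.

start (-3,-5,-8) = (f(1,0),f(0,1),f(1,1))
replace slot 1: 2·((-5)+(-8)) − (-3) = -23 → (-23,-5,-8)
replace slot 3: 2·((-23)+(-5)) − (-8) = -48 → (-23,-5,-48)

-23,-5,-48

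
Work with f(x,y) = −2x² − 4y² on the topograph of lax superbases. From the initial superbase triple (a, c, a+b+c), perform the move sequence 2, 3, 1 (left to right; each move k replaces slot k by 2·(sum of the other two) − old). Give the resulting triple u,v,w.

start (-2,-4,-6) = (f(1,0),f(0,1),f(1,1))
replace slot 2: 2·((-2)+(-6)) − (-4) = -12 → (-2,-12,-6)
replace slot 3: 2·((-2)+(-12)) − (-6) = -22 → (-2,-12,-22)
replace slot 1: 2·((-12)+(-22)) − (-2) = -66 → (-66,-12,-22)

-66,-12,-22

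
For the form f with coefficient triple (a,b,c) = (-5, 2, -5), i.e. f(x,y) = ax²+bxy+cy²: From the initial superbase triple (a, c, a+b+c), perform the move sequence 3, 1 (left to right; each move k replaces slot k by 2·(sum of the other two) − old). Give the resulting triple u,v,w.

start (-5,-5,-8) = (f(1,0),f(0,1),f(1,1))
replace slot 3: 2·((-5)+(-5)) − (-8) = -12 → (-5,-5,-12)
replace slot 1: 2·((-5)+(-12)) − (-5) = -29 → (-29,-5,-12)

-29,-5,-12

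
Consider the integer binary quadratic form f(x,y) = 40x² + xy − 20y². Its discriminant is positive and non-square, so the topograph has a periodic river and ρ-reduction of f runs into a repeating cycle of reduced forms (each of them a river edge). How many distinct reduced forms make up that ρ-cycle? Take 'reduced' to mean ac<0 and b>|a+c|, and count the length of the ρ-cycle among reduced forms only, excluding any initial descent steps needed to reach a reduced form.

D = 3201, ⌊√D⌋ = 56
descent: ρ → (-20,39,21)  [lands on river]
river: ρ → (21,45,-14)
river: ρ → (-14,39,30)
river: ρ → (30,21,-23)
river: ρ → (-23,25,28)
river: ρ → (28,31,-20)
river: ρ → (-20,49,10)
river: ρ → (10,51,-15)
river: ρ → (-15,39,28)
river: ρ → (28,17,-26)
river: ρ → (-26,35,19)
river: ρ → (19,41,-20)
ρ-cycle length = 12 (tail of 1 descent step not counted)

12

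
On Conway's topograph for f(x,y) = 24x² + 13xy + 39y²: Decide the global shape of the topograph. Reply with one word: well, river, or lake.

D = b²−4ac = 13² − 4·24·39 = -3575
D < 0 ⇒ definite ⇒ every region one sign ⇒ single well

well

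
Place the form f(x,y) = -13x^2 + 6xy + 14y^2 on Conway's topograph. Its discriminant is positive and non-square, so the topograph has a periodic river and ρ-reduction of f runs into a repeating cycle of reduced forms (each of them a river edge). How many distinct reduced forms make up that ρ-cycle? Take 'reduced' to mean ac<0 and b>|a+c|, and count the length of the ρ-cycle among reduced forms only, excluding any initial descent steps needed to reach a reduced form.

D = 764, ⌊√D⌋ = 27
river: ρ → (14,22,-5)
river: ρ → (-5,18,22)
river: ρ → (22,26,-1)
river: ρ → (-1,26,22)
river: ρ → (22,18,-5)
river: ρ → (-5,22,14)
river: ρ → (14,6,-13)
river: ρ → (-13,20,7)
river: ρ → (7,22,-10)
river: ρ → (-10,18,11)
river: ρ → (11,26,-2)
river: ρ → (-2,26,11)
river: ρ → (11,18,-10)
river: ρ → (-10,22,7)
river: ρ → (7,20,-13)
river: ρ → (-13,6,14)
ρ-cycle length = 16 (tail of 0 descent steps not counted)

16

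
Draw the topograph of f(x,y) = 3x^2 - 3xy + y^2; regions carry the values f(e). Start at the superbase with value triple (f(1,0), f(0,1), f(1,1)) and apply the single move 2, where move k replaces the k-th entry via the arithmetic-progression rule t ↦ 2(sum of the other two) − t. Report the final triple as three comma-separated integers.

start (3,1,1) = (f(1,0),f(0,1),f(1,1))
replace slot 2: 2·(3+1) − 1 = 7 → (3,7,1)

3,7,1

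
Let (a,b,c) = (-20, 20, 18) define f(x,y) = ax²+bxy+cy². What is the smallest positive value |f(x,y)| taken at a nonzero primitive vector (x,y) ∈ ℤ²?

river: ρ → (18,16,-22)
river: ρ → (-22,28,12)
river: ρ → (12,20,-30)
river: ρ → (-30,40,2)
river: ρ → (2,40,-30)
river: ρ → (-30,20,12)
river: ρ → (12,28,-22)
river: ρ → (-22,16,18)
river: ρ → (18,20,-20)
river: ρ → (-20,20,18)
closes: descent 0, river 10
min |a| on river = 2

2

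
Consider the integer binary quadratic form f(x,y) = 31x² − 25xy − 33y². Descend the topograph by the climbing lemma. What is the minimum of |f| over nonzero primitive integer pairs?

descent: ρ → (-33,25,31)  [lands on river]
river: ρ → (31,37,-27)
river: ρ → (-27,17,41)
river: ρ → (41,65,-3)
river: ρ → (-3,67,19)
river: ρ → (19,47,-33)
river: ρ → (-33,19,33)
river: ρ → (33,47,-19)
river: ρ → (-19,67,3)
river: ρ → (3,65,-41)
river: ρ → (-41,17,27)
river: ρ → (27,37,-31)
river: ρ → (-31,25,33)
river: ρ → (33,41,-23)
river: ρ → (-23,51,23)
river: ρ → (23,41,-33)
closes: descent 1, river 16
min |a| on river = 3

3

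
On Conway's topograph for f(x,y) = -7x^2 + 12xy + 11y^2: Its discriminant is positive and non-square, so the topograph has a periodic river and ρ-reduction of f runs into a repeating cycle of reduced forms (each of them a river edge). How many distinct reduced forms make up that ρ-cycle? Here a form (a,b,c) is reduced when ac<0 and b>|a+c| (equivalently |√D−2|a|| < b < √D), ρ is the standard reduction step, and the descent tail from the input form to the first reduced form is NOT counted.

D = 452, ⌊√D⌋ = 21
river: ρ → (11,10,-8)
river: ρ → (-8,6,13)
river: ρ → (13,20,-1)
river: ρ → (-1,20,13)
river: ρ → (13,6,-8)
river: ρ → (-8,10,11)
river: ρ → (11,12,-7)
river: ρ → (-7,16,7)
river: ρ → (7,12,-11)
river: ρ → (-11,10,8)
river: ρ → (8,6,-13)
river: ρ → (-13,20,1)
river: ρ → (1,20,-13)
river: ρ → (-13,6,8)
river: ρ → (8,10,-11)
river: ρ → (-11,12,7)
river: ρ → (7,16,-7)
river: ρ → (-7,12,11)
ρ-cycle length = 18 (tail of 0 descent steps not counted)

18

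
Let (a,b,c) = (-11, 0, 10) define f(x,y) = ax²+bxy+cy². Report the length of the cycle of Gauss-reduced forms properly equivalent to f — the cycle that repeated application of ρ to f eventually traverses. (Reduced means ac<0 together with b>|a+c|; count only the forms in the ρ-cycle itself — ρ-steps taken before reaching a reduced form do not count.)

D = 440, ⌊√D⌋ = 20
descent: ρ → (10,20,-1)  [lands on river]
river: ρ → (-1,20,10)
ρ-cycle length = 2 (tail of 1 descent step not counted)

2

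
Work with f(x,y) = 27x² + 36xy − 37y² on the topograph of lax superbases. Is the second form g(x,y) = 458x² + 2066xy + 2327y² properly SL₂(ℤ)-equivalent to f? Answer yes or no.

D₁ = 5292, D₂ = 5292
river cycle of f (length 14): (-37, 38, 26), (26, 66, -9), (-9, 60, 47), (47, 34, -22), (-22, 54, 27), (27, 54, -22), (-22, 34, 47), (47, 60, -9), (-9, 66, 26), (26, 38, -37), … (4 more)
river cycle of g (length 14): (27, 36, -37), (-37, 38, 26), (26, 66, -9), (-9, 60, 47), (47, 34, -22), (-22, 54, 27), (27, 54, -22), (-22, 34, 47), (47, 60, -9), (-9, 66, 26), … (4 more)
cycles coincide ⇒ equivalent

yes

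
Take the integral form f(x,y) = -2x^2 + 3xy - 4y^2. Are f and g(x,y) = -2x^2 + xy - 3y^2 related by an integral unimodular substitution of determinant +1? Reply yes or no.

D₁ = -23, D₂ = -23
f is negative-definite; reduce −f:
−f: translate: b→1 (≡-3 mod 4), so (2,-3,4)→(2,1,3)
−f: reduced (well bottom): (2,1,3) with a≤c, −a<b≤a
flip sign back: reduced form of f is (-2,-1,-3)
g is negative-definite; reduce −g:
−g: reduced (well bottom): (2,-1,3) with a≤c, −a<b≤a
flip sign back: reduced form of g is (-2,1,-3)
reduced forms (-2, -1, -3) vs (-2, 1, -3) ⇒ inequivalent

no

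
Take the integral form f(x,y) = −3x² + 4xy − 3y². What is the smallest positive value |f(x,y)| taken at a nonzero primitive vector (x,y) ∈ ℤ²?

translate: b→2 (≡-4 mod 6), so (3,-4,3)→(3,2,2)
flip: (3,2,2)→(2,-2,3)
translate: b→2 (≡-2 mod 4), so (2,-2,3)→(2,2,3)
reduced (well bottom): (2,2,3) with a≤c, −a<b≤a
well minimum |f| = |-2| = 2 (negative-definite)

2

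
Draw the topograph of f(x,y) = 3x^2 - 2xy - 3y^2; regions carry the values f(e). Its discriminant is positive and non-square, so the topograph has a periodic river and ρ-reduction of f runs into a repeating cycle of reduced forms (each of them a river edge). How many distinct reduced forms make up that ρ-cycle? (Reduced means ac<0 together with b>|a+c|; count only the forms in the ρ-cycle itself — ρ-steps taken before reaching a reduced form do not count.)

D = 40, ⌊√D⌋ = 6
descent: ρ → (-3,2,3)  [lands on river]
river: ρ → (3,4,-2)
river: ρ → (-2,4,3)
river: ρ → (3,2,-3)
river: ρ → (-3,4,2)
river: ρ → (2,4,-3)
ρ-cycle length = 6 (tail of 1 descent step not counted)

6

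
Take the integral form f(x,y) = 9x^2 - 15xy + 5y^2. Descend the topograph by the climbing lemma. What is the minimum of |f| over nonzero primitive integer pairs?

descent: ρ → (5,5,-1)  [lands on river]
river: ρ → (-1,5,5)
closes: descent 1, river 2
min |a| on river = 1

1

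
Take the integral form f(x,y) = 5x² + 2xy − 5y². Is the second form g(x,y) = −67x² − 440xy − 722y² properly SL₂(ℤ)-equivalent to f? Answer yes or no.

D₁ = 104, D₂ = 104
river cycle of f (length 6): (-5, 8, 2), (2, 8, -5), (-5, 2, 5), (5, 8, -2), (-2, 8, 5), (5, 2, -5)
river cycle of g (length 6): (-5, 8, 2), (2, 8, -5), (-5, 2, 5), (5, 8, -2), (-2, 8, 5), (5, 2, -5)
cycles coincide ⇒ equivalent

yes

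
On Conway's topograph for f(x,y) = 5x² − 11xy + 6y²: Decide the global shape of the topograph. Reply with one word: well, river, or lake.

D = b²−4ac = (-11)² − 4·5·6 = 1
D = 1² is a perfect square ⇒ form factors over ℤ ⇒ lakes

lake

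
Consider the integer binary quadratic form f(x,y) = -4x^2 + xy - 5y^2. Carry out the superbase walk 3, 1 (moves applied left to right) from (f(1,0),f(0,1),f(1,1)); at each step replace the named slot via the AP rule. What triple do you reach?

start (-4,-5,-8) = (f(1,0),f(0,1),f(1,1))
replace slot 3: 2·((-4)+(-5)) − (-8) = -10 → (-4,-5,-10)
replace slot 1: 2·((-5)+(-10)) − (-4) = -26 → (-26,-5,-10)

-26,-5,-10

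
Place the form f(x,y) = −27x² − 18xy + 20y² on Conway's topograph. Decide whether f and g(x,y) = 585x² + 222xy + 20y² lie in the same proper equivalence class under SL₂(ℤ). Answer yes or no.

D₁ = 2484, D₂ = 2484
river cycle of f (length 10): (20, 18, -27), (-27, 36, 11), (11, 30, -36), (-36, 42, 5), (5, 48, -9), (-9, 42, 20), (20, 38, -13), (-13, 40, 17), (17, 28, -25), (-25, 22, 20)
river cycle of g (length 10): (20, 18, -27), (-27, 36, 11), (11, 30, -36), (-36, 42, 5), (5, 48, -9), (-9, 42, 20), (20, 38, -13), (-13, 40, 17), (17, 28, -25), (-25, 22, 20)
cycles coincide ⇒ equivalent

yes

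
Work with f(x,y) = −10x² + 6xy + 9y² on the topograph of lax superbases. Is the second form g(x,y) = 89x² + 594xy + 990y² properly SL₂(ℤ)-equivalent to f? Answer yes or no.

D₁ = 396, D₂ = 396
river cycle of f (length 4): (9, 12, -7), (-7, 16, 5), (5, 14, -10), (-10, 6, 9)
river cycle of g (length 4): (9, 12, -7), (-7, 16, 5), (5, 14, -10), (-10, 6, 9)
cycles coincide ⇒ equivalent

yes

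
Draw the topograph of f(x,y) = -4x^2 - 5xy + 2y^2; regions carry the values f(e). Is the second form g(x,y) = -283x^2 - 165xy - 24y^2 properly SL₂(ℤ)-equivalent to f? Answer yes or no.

D₁ = 57, D₂ = 57
river cycle of f (length 6): (2, 5, -4), (-4, 3, 3), (3, 3, -4), (-4, 5, 2), (2, 7, -1), (-1, 7, 2)
river cycle of g (length 6): (-4, 3, 3), (3, 3, -4), (-4, 5, 2), (2, 7, -1), (-1, 7, 2), (2, 5, -4)
cycles coincide ⇒ equivalent

yes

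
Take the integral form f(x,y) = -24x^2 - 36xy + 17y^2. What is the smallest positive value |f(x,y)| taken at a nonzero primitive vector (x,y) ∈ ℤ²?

descent: ρ → (17,36,-24)  [lands on river]
river: ρ → (-24,12,29)
river: ρ → (29,46,-7)
river: ρ → (-7,52,8)
river: ρ → (8,44,-31)
river: ρ → (-31,18,21)
river: ρ → (21,24,-28)
river: ρ → (-28,32,17)
closes: descent 1, river 8
min |a| on river = 7

7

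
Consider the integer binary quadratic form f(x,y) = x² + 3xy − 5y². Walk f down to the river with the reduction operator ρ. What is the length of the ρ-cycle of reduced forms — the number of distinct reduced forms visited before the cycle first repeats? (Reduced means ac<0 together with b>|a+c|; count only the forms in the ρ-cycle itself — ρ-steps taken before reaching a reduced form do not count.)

D = 29, ⌊√D⌋ = 5
descent: ρ → (-5,-3,1)
descent: ρ → (1,5,-1)  [lands on river]
river: ρ → (-1,5,1)
ρ-cycle length = 2 (tail of 2 descent steps not counted)

2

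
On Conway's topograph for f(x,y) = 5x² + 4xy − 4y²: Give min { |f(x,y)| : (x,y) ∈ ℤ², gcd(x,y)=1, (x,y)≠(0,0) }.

river: ρ → (-4,4,5)
river: ρ → (5,6,-3)
river: ρ → (-3,6,5)
river: ρ → (5,4,-4)
closes: descent 0, river 4
min |a| on river = 3

3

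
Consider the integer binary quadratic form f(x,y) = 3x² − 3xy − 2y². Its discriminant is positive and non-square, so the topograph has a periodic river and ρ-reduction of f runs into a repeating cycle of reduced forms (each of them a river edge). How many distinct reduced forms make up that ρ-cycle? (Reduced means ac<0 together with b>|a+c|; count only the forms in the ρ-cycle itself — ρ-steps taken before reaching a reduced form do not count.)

D = 33, ⌊√D⌋ = 5
descent: ρ → (-2,3,3)  [lands on river]
river: ρ → (3,3,-2)
river: ρ → (-2,5,1)
river: ρ → (1,5,-2)
ρ-cycle length = 4 (tail of 1 descent step not counted)

4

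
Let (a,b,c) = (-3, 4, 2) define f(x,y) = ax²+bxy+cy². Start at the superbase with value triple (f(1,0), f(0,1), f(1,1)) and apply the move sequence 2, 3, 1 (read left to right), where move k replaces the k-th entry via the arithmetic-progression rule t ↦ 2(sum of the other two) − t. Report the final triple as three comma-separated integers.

start (-3,2,3) = (f(1,0),f(0,1),f(1,1))
replace slot 2: 2·((-3)+3) − 2 = -2 → (-3,-2,3)
replace slot 3: 2·((-3)+(-2)) − 3 = -13 → (-3,-2,-13)
replace slot 1: 2·((-2)+(-13)) − (-3) = -27 → (-27,-2,-13)

-27,-2,-13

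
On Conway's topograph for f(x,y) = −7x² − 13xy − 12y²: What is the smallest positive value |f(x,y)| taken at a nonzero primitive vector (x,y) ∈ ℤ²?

translate: b→-1 (≡13 mod 14), so (7,13,12)→(7,-1,6)
flip: (7,-1,6)→(6,1,7)
reduced (well bottom): (6,1,7) with a≤c, −a<b≤a
well minimum |f| = |-6| = 6 (negative-definite)

6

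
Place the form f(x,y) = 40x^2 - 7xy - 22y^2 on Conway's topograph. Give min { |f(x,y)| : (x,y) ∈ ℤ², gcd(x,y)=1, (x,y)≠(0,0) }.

descent: ρ → (-22,51,11)  [lands on river]
river: ρ → (11,59,-2)
river: ρ → (-2,57,40)
river: ρ → (40,23,-19)
river: ρ → (-19,53,10)
river: ρ → (10,47,-34)
river: ρ → (-34,21,23)
river: ρ → (23,25,-32)
river: ρ → (-32,39,16)
river: ρ → (16,57,-5)
river: ρ → (-5,53,38)
river: ρ → (38,23,-20)
river: ρ → (-20,57,4)
river: ρ → (4,55,-34)
river: ρ → (-34,13,25)
river: ρ → (25,37,-22)
closes: descent 1, river 16
min |a| on river = 2

2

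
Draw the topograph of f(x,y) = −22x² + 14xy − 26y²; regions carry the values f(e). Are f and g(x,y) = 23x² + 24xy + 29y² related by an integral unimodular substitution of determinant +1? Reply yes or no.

D₁ = -2092, D₂ = -2092
f is negative-definite; reduce −f:
−f: reduced (well bottom): (22,-14,26) with a≤c, −a<b≤a
flip sign back: reduced form of f is (-22,14,-26)
g: translate: b→-22 (≡24 mod 46), so (23,24,29)→(23,-22,28)
g: reduced (well bottom): (23,-22,28) with a≤c, −a<b≤a
reduced forms (-22, 14, -26) vs (23, -22, 28) ⇒ inequivalent

no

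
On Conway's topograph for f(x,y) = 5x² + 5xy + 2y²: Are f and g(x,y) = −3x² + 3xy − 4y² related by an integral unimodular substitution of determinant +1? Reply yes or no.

D₁ = -15, D₂ = -39
discriminants differ ⇒ not SL₂(ℤ)-equivalent

no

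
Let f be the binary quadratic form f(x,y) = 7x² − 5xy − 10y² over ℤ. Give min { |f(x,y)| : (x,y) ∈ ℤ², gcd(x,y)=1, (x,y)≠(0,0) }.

descent: ρ → (-10,5,7)  [lands on river]
river: ρ → (7,9,-8)
river: ρ → (-8,7,8)
river: ρ → (8,9,-7)
river: ρ → (-7,5,10)
river: ρ → (10,15,-2)
river: ρ → (-2,17,2)
river: ρ → (2,15,-10)
closes: descent 1, river 8
min |a| on river = 2

2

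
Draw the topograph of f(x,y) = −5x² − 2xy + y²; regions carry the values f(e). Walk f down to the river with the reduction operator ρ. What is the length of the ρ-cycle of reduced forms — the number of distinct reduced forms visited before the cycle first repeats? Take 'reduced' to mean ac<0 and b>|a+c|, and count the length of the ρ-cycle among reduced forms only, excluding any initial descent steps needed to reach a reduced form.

D = 24, ⌊√D⌋ = 4
descent: ρ → (1,4,-2)  [lands on river]
river: ρ → (-2,4,1)
ρ-cycle length = 2 (tail of 1 descent step not counted)

2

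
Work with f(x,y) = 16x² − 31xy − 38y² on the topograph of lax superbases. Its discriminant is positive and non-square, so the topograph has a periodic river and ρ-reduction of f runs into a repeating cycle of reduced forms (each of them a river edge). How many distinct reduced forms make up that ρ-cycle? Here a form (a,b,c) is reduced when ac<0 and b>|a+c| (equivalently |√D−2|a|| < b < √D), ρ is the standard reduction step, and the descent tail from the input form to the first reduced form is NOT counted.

D = 3393, ⌊√D⌋ = 58
descent: ρ → (-38,31,16)  [lands on river]
river: ρ → (16,33,-36)
river: ρ → (-36,39,13)
river: ρ → (13,39,-36)
river: ρ → (-36,33,16)
river: ρ → (16,31,-38)
river: ρ → (-38,45,9)
river: ρ → (9,45,-38)
ρ-cycle length = 8 (tail of 1 descent step not counted)

8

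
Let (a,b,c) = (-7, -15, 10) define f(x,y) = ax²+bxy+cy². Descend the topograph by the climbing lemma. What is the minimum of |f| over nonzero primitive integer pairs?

descent: ρ → (10,15,-7)  [lands on river]
river: ρ → (-7,13,12)
river: ρ → (12,11,-8)
river: ρ → (-8,21,2)
river: ρ → (2,19,-18)
river: ρ → (-18,17,3)
river: ρ → (3,19,-12)
river: ρ → (-12,5,10)
closes: descent 1, river 8
min |a| on river = 2

2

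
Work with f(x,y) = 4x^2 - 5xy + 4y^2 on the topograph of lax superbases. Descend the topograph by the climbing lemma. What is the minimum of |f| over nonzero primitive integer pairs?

translate: b→3 (≡-5 mod 8), so (4,-5,4)→(4,3,3)
flip: (4,3,3)→(3,-3,4)
translate: b→3 (≡-3 mod 6), so (3,-3,4)→(3,3,4)
reduced (well bottom): (3,3,4) with a≤c, −a<b≤a
well minimum = a = 3

3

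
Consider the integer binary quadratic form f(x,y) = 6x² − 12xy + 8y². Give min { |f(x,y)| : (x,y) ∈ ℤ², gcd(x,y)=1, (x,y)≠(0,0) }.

translate: b→0 (≡-12 mod 12), so (6,-12,8)→(6,0,2)
flip: (6,0,2)→(2,0,6)
reduced (well bottom): (2,0,6) with a≤c, −a<b≤a
well minimum = a = 2

2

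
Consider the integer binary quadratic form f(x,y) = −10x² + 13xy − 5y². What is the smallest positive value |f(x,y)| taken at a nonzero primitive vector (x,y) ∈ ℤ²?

translate: b→7 (≡-13 mod 20), so (10,-13,5)→(10,7,2)
flip: (10,7,2)→(2,-7,10)
translate: b→1 (≡-7 mod 4), so (2,-7,10)→(2,1,4)
reduced (well bottom): (2,1,4) with a≤c, −a<b≤a
well minimum |f| = |-2| = 2 (negative-definite)

2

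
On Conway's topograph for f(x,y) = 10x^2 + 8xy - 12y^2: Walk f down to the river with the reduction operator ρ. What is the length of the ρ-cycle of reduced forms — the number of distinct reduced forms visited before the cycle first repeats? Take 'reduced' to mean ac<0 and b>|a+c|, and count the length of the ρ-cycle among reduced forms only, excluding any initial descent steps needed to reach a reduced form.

D = 544, ⌊√D⌋ = 23
river: ρ → (-12,16,6)
river: ρ → (6,20,-6)
river: ρ → (-6,16,12)
river: ρ → (12,8,-10)
river: ρ → (-10,12,10)
river: ρ → (10,8,-12)
ρ-cycle length = 6 (tail of 0 descent steps not counted)

6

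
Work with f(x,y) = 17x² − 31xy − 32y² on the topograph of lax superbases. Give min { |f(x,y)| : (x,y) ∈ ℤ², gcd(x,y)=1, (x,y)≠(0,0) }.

descent: ρ → (-32,31,17)  [lands on river]
river: ρ → (17,37,-26)
river: ρ → (-26,15,28)
river: ρ → (28,41,-13)
river: ρ → (-13,37,34)
river: ρ → (34,31,-16)
river: ρ → (-16,33,32)
river: ρ → (32,31,-17)
river: ρ → (-17,37,26)
river: ρ → (26,15,-28)
river: ρ → (-28,41,13)
river: ρ → (13,37,-34)
river: ρ → (-34,31,16)
river: ρ → (16,33,-32)
closes: descent 1, river 14
min |a| on river = 13

13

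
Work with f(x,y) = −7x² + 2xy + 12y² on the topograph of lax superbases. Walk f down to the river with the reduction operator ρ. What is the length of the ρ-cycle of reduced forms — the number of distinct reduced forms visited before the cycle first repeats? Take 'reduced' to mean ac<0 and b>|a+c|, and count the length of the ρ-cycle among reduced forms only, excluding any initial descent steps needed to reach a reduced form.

D = 340, ⌊√D⌋ = 18
descent: ρ → (12,-2,-7)
descent: ρ → (-7,16,3)  [lands on river]
river: ρ → (3,14,-12)
river: ρ → (-12,10,5)
river: ρ → (5,10,-12)
river: ρ → (-12,14,3)
river: ρ → (3,16,-7)
river: ρ → (-7,12,7)
river: ρ → (7,16,-3)
river: ρ → (-3,14,12)
river: ρ → (12,10,-5)
river: ρ → (-5,10,12)
river: ρ → (12,14,-3)
river: ρ → (-3,16,7)
river: ρ → (7,12,-7)
ρ-cycle length = 14 (tail of 2 descent steps not counted)

14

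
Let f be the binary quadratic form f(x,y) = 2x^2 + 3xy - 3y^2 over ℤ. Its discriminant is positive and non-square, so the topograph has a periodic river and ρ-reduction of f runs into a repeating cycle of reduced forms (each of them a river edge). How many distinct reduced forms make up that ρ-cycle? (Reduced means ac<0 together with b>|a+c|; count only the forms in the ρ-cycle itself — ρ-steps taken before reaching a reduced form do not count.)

D = 33, ⌊√D⌋ = 5
river: ρ → (-3,3,2)
river: ρ → (2,5,-1)
river: ρ → (-1,5,2)
river: ρ → (2,3,-3)
ρ-cycle length = 4 (tail of 0 descent steps not counted)

4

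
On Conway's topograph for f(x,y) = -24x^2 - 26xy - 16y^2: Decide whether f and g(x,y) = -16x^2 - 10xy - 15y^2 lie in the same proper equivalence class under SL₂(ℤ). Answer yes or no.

D₁ = -860, D₂ = -860
f is negative-definite; reduce −f:
−f: translate: b→-22 (≡26 mod 48), so (24,26,16)→(24,-22,14)
−f: flip: (24,-22,14)→(14,22,24)
−f: translate: b→-6 (≡22 mod 28), so (14,22,24)→(14,-6,16)
−f: reduced (well bottom): (14,-6,16) with a≤c, −a<b≤a
flip sign back: reduced form of f is (-14,6,-16)
g is negative-definite; reduce −g:
−g: flip: (16,10,15)→(15,-10,16)
−g: reduced (well bottom): (15,-10,16) with a≤c, −a<b≤a
flip sign back: reduced form of g is (-15,10,-16)
reduced forms (-14, 6, -16) vs (-15, 10, -16) ⇒ inequivalent

no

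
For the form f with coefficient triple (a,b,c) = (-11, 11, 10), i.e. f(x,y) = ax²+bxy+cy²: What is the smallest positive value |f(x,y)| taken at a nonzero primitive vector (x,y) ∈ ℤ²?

river: ρ → (10,9,-12)
river: ρ → (-12,15,7)
river: ρ → (7,13,-14)
river: ρ → (-14,15,6)
river: ρ → (6,21,-5)
river: ρ → (-5,19,10)
river: ρ → (10,21,-3)
river: ρ → (-3,21,10)
river: ρ → (10,19,-5)
river: ρ → (-5,21,6)
river: ρ → (6,15,-14)
river: ρ → (-14,13,7)
river: ρ → (7,15,-12)
river: ρ → (-12,9,10)
river: ρ → (10,11,-11)
river: ρ → (-11,11,10)
closes: descent 0, river 16
min |a| on river = 3

3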